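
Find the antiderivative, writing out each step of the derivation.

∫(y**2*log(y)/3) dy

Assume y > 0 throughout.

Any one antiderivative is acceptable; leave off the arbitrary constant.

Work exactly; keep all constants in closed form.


Step 1. Integrate ∫(y**2*log(y)/3) dy by parts with u = log(y), dv = (y**2/3) dy, so v = y**3/9 [assuming y > 0]: now y**3*log(y)/9 + ∫(-y**2/9) dy.
Step 2. Evaluate the standard form: now y**3*log(y)/9 - y**3/27.
Answer: y**3*log(y)/9 - y**3/27.


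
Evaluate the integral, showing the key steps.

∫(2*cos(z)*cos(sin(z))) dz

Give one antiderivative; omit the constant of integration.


Step 1. Substitute u = sin(z), turning ∫(2*cos(z)*cos(sin(z))) dz into ∫(2*cos(u)) du: now ∫(2*cos(u)) du.
Step 2. Evaluate the standard form: now 2*sin(u).
Step 3. Substitute back u = sin(z): now 2*sin(sin(z)).
Answer: 2*sin(sin(z)).


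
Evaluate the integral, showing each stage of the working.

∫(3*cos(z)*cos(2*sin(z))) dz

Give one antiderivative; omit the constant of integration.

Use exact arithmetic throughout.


Step 1. Substitute u = sin(z), turning ∫(3*cos(z)*cos(2*sin(z))) dz into ∫(3*cos(2*u)) du: now ∫(3*cos(2*u)) du.
Step 2. Evaluate the standard form: now 3*sin(2*u)/2.
Step 3. Substitute back u = sin(z): now 3*sin(2*sin(z))/2.
Answer: 3*sin(2*sin(z))/2.


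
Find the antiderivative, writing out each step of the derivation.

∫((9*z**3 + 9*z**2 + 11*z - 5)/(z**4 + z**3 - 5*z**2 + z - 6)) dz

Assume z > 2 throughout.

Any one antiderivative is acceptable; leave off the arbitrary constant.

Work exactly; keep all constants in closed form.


Step 1. Decompose ∫((9*z**3 + 9*z**2 + 11*z - 5)/(z**4 + z**3 - 5*z**2 + z - 6)) dz by partial fractions, (9*z**3 + 9*z**2 + 11*z - 5)/(z**4 + z**3 - 5*z**2 + z - 6) = 2/(z**2 + 1) + 4/(z + 3) + 5/(z - 2): now ∫(5/(z - 2)) dz + ∫(4/(z + 3)) dz + ∫(2/(z**2 + 1)) dz.
Step 2. Evaluate the standard form [assuming z > -3]: now 4*log(z + 3) + ∫(5/(z - 2)) dz + ∫(2/(z**2 + 1)) dz.
Step 3. Evaluate the standard form [assuming z > 2]: now 5*log(z - 2) + 4*log(z + 3) + ∫(2/(z**2 + 1)) dz.
Step 4. Evaluate the standard form: now 5*log(z - 2) + 4*log(z + 3) + 2*atan(z).
Answer: 5*log(z - 2) + 4*log(z + 3) + 2*atan(z).


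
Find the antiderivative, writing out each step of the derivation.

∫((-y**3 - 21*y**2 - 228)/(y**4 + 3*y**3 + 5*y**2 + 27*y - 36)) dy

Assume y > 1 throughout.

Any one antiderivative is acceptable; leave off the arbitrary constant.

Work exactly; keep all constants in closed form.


Step 1. Decompose ∫((-y**3 - 21*y**2 - 228)/(y**4 + 3*y**3 + 5*y**2 + 27*y - 36)) dy by partial fractions, (-y**3 - 21*y**2 - 228)/(y**4 + 3*y**3 + 5*y**2 + 27*y - 36) = 3/(y**2 + 9) + 4/(y + 4) - 5/(y - 1): now ∫(-5/(y - 1)) dy + ∫(4/(y + 4)) dy + ∫(3/(y**2 + 9)) dy.
Step 2. Evaluate the standard form [assuming y > -4]: now 4*log(y + 4) + ∫(-5/(y - 1)) dy + ∫(3/(y**2 + 9)) dy.
Step 3. Evaluate the standard form [assuming y > 1]: now -5*log(y - 1) + 4*log(y + 4) + ∫(3/(y**2 + 9)) dy.
Step 4. Evaluate the standard form: now -5*log(y - 1) + 4*log(y + 4) + atan(y/3).
Answer: -5*log(y - 1) + 4*log(y + 4) + atan(y/3).


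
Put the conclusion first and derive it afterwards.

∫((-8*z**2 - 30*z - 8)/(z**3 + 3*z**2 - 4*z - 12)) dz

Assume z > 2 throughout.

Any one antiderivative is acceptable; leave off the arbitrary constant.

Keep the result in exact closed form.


The answer is -5*log(z - 2) - 5*log(z + 2) + 2*log(z + 3).
Step 1. Decompose ∫((-8*z**2 - 30*z - 8)/(z**3 + 3*z**2 - 4*z - 12)) dz by partial fractions, (-8*z**2 - 30*z - 8)/(z**3 + 3*z**2 - 4*z - 12) = 2/(z + 3) - 5/(z + 2) - 5/(z - 2): now ∫(-5/(z - 2)) dz + ∫(-5/(z + 2)) dz + ∫(2/(z + 3)) dz.
Step 2. Evaluate the standard form [assuming z > 2]: now -5*log(z - 2) + ∫(-5/(z + 2)) dz + ∫(2/(z + 3)) dz.
Step 3. Evaluate the standard form [assuming z > -3]: now -5*log(z - 2) + 2*log(z + 3) + ∫(-5/(z + 2)) dz.
Step 4. Evaluate the standard form [assuming z > -2]: now -5*log(z - 2) - 5*log(z + 2) + 2*log(z + 3).
Answer: -5*log(z - 2) - 5*log(z + 2) + 2*log(z + 3).


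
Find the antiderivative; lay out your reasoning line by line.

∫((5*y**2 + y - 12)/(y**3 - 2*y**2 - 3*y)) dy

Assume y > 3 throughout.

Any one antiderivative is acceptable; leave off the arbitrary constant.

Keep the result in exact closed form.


Step 1. Decompose ∫((5*y**2 + y - 12)/(y**3 - 2*y**2 - 3*y)) dy by partial fractions, (5*y**2 + y - 12)/(y**3 - 2*y**2 - 3*y) = -2/(y + 1) + 3/(y - 3) + 4/y: now ∫(4/y) dy + ∫(3/(y - 3)) dy + ∫(-2/(y + 1)) dy.
Step 2. Evaluate the standard form [assuming y > -1]: now -2*log(y + 1) + ∫(4/y) dy + ∫(3/(y - 3)) dy.
Step 3. Evaluate the standard form [assuming y > 0]: now 4*log(y) - 2*log(y + 1) + ∫(3/(y - 3)) dy.
Step 4. Evaluate the standard form [assuming y > 3]: now 4*log(y) + 3*log(y - 3) - 2*log(y + 1).
Answer: 4*log(y) + 3*log(y - 3) - 2*log(y + 1).


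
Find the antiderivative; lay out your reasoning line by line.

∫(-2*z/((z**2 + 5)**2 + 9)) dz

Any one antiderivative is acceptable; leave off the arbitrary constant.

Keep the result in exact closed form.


Step 1. Substitute u = z**2 + 5, turning ∫(-2*z/((z**2 + 5)**2 + 9)) dz into ∫(-1/(u**2 + 9)) du: now ∫(-1/(u**2 + 9)) du.
Step 2. Evaluate the standard form: now -atan(u/3)/3.
Step 3. Substitute back u = z**2 + 5: now -atan(z**2/3 + 5/3)/3.
Answer: -atan(z**2/3 + 5/3)/3.


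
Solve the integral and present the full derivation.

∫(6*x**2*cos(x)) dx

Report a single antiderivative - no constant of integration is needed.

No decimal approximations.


Step 1. Integrate ∫(6*x**2*cos(x)) dx by parts with u = x**2, dv = (6*cos(x)) dx, so v = 6*sin(x): now 6*x**2*sin(x) + ∫(-12*x*sin(x)) dx.
Step 2. Integrate ∫(-12*x*sin(x)) dx by parts with u = x, dv = (-12*sin(x)) dx, so v = 12*cos(x): now 6*x**2*sin(x) + 12*x*cos(x) + ∫(-12*cos(x)) dx.
Step 3. Evaluate the standard form: now 6*x**2*sin(x) + 12*x*cos(x) - 12*sin(x).
Answer: 6*x**2*sin(x) + 12*x*cos(x) - 12*sin(x).


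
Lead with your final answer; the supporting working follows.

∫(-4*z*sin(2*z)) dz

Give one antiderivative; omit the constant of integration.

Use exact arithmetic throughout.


The answer is 2*z*cos(2*z) - sin(2*z).
Step 1. Integrate ∫(-4*z*sin(2*z)) dz by parts with u = z, dv = (-4*sin(2*z)) dz, so v = 2*cos(2*z): now 2*z*cos(2*z) + ∫(-2*cos(2*z)) dz.
Step 2. Evaluate the standard form: now 2*z*cos(2*z) - sin(2*z).
Answer: 2*z*cos(2*z) - sin(2*z).


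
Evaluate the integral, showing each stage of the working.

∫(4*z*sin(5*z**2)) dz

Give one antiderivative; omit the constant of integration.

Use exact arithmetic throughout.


Step 1. Substitute u = z**2, turning ∫(4*z*sin(5*z**2)) dz into ∫(2*sin(5*u)) du: now ∫(2*sin(5*u)) du.
Step 2. Evaluate the standard form: now -2*cos(5*u)/5.
Step 3. Substitute back u = z**2: now -2*cos(5*z**2)/5.
Answer: -2*cos(5*z**2)/5.


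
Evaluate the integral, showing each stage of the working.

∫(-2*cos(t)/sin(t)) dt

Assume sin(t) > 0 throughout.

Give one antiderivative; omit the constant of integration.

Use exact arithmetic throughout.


Step 1. Substitute u = sin(t), turning ∫(-2*cos(t)/sin(t)) dt into ∫(-2/u) du: now ∫(-2/u) du.
Step 2. Evaluate the standard form [assuming u > 0]: now -2*log(u).
Step 3. Substitute back u = sin(t): now -2*log(sin(t)).
Answer: -2*log(sin(t)).


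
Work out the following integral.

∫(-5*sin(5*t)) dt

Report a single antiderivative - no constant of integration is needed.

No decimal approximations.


Answer: cos(5*t).


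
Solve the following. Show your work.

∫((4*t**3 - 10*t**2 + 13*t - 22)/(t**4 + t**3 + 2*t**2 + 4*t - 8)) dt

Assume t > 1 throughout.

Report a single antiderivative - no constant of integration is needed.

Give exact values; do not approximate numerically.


Step 1. Decompose ∫((4*t**3 - 10*t**2 + 13*t - 22)/(t**4 + t**3 + 2*t**2 + 4*t - 8)) dt by partial fractions, (4*t**3 - 10*t**2 + 13*t - 22)/(t**4 + t**3 + 2*t**2 + 4*t - 8) = -3/(t**2 + 4) + 5/(t + 2) - 1/(t - 1): now ∫(-1/(t - 1)) dt + ∫(5/(t + 2)) dt + ∫(-3/(t**2 + 4)) dt.
Step 2. Evaluate the standard form [assuming t > -2]: now 5*log(t + 2) + ∫(-1/(t - 1)) dt + ∫(-3/(t**2 + 4)) dt.
Step 3. Evaluate the standard form [assuming t > 1]: now -log(t - 1) + 5*log(t + 2) + ∫(-3/(t**2 + 4)) dt.
Step 4. Evaluate the standard form: now -log(t - 1) + 5*log(t + 2) - 3*atan(t/2)/2.
Answer: -log(t - 1) + 5*log(t + 2) - 3*atan(t/2)/2.


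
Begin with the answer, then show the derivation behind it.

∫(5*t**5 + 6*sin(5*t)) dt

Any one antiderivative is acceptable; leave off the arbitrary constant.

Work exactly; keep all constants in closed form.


The answer is 5*t**6/6 - 6*cos(5*t)/5.
Step 1. Rewrite: now ∫(5*t**5) dt + ∫(6*sin(5*t)) dt.
Step 2. Evaluate the standard form: now 5*t**6/6 + ∫(6*sin(5*t)) dt.
Step 3. Evaluate the standard form: now 5*t**6/6 - 6*cos(5*t)/5.
Answer: 5*t**6/6 - 6*cos(5*t)/5.


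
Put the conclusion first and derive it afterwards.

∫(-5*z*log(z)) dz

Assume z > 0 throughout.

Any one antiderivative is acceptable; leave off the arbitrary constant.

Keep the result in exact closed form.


The answer is -5*z**2*log(z)/2 + 5*z**2/4.
Step 1. Integrate ∫(-5*z*log(z)) dz by parts with u = log(z), dv = (-5*z) dz, so v = -5*z**2/2 [assuming z > 0]: now -5*z**2*log(z)/2 + ∫(5*z/2) dz.
Step 2. Evaluate the standard form: now -5*z**2*log(z)/2 + 5*z**2/4.
Answer: -5*z**2*log(z)/2 + 5*z**2/4.


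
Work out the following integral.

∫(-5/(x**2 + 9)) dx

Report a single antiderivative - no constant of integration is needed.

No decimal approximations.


Answer: -5*atan(x/3)/3.


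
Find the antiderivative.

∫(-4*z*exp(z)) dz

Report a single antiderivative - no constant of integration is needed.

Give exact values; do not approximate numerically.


Answer: -4*z*exp(z) + 4*exp(z).


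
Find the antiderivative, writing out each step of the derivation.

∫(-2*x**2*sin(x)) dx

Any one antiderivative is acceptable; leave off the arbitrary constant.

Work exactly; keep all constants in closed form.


Step 1. Integrate ∫(-2*x**2*sin(x)) dx by parts with u = x**2, dv = (-2*sin(x)) dx, so v = 2*cos(x): now 2*x**2*cos(x) + ∫(-4*x*cos(x)) dx.
Step 2. Integrate ∫(-4*x*cos(x)) dx by parts with u = x, dv = (-4*cos(x)) dx, so v = -4*sin(x): now 2*x**2*cos(x) - 4*x*sin(x) + ∫(4*sin(x)) dx.
Step 3. Evaluate the standard form: now 2*x**2*cos(x) - 4*x*sin(x) - 4*cos(x).
Answer: 2*x**2*cos(x) - 4*x*sin(x) - 4*cos(x).


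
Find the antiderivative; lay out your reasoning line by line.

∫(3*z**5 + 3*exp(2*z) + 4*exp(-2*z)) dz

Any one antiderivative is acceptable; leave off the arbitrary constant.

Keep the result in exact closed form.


Step 1. Rewrite: now ∫(3*z**5) dz + ∫(4*exp(-2*z)) dz + ∫(3*exp(2*z)) dz.
Step 2. Evaluate the standard form: now 3*exp(2*z)/2 + ∫(3*z**5) dz + ∫(4*exp(-2*z)) dz.
Step 3. Evaluate the standard form: now z**6/2 + 3*exp(2*z)/2 + ∫(4*exp(-2*z)) dz.
Step 4. Evaluate the standard form: now z**6/2 + 3*exp(2*z)/2 - 2*exp(-2*z).
Answer: z**6/2 + 3*exp(2*z)/2 - 2*exp(-2*z).


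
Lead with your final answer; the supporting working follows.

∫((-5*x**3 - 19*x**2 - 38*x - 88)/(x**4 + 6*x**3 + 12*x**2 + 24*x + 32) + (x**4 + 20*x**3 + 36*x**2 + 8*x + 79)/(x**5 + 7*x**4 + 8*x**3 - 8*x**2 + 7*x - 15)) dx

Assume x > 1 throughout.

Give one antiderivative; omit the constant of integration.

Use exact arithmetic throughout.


The answer is 3*log(x - 1) - 3*log(x + 2) + log(x + 3) - 2*log(x + 4) - 3*log(x + 5) - 3*atan(x/2)/2 - 2*atan(x).
Step 1. Rewrite: now ∫((-5*x**3 - 19*x**2 - 38*x - 88)/(x**4 + 6*x**3 + 12*x**2 + 24*x + 32)) dx + ∫((x**4 + 20*x**3 + 36*x**2 + 8*x + 79)/(x**5 + 7*x**4 + 8*x**3 - 8*x**2 + 7*x - 15)) dx.
Step 2. Decompose ∫((x**4 + 20*x**3 + 36*x**2 + 8*x + 79)/(x**5 + 7*x**4 + 8*x**3 - 8*x**2 + 7*x - 15)) dx by partial fractions, (x**4 + 20*x**3 + 36*x**2 + 8*x + 79)/(x**5 + 7*x**4 + 8*x**3 - 8*x**2 + 7*x - 15) = -2/(x**2 + 1) - 3/(x + 5) + 1/(x + 3) + 3/(x - 1): now ∫((-5*x**3 - 19*x**2 - 38*x - 88)/(x**4 + 6*x**3 + 12*x**2 + 24*x + 32)) dx + ∫(3/(x - 1)) dx + ∫(1/(x + 3)) dx + ∫(-3/(x + 5)) dx + ∫(-2/(x**2 + 1)) dx.
Step 3. Evaluate the standard form [assuming x > -3]: now log(x + 3) + ∫((-5*x**3 - 19*x**2 - 38*x - 88)/(x**4 + 6*x**3 + 12*x**2 + 24*x + 32)) dx + ∫(3/(x - 1)) dx + ∫(-3/(x + 5)) dx + ∫(-2/(x**2 + 1)) dx.
Step 4. Evaluate the standard form [assuming x > 1]: now 3*log(x - 1) + log(x + 3) + ∫((-5*x**3 - 19*x**2 - 38*x - 88)/(x**4 + 6*x**3 + 12*x**2 + 24*x + 32)) dx + ∫(-3/(x + 5)) dx + ∫(-2/(x**2 + 1)) dx.
Step 5. Evaluate the standard form [assuming x > -5]: now 3*log(x - 1) + log(x + 3) - 3*log(x + 5) + ∫((-5*x**3 - 19*x**2 - 38*x - 88)/(x**4 + 6*x**3 + 12*x**2 + 24*x + 32)) dx + ∫(-2/(x**2 + 1)) dx.
Step 6. Evaluate the standard form: now 3*log(x - 1) + log(x + 3) - 3*log(x + 5) - 2*atan(x) + ∫((-5*x**3 - 19*x**2 - 38*x - 88)/(x**4 + 6*x**3 + 12*x**2 + 24*x + 32)) dx.
Step 7. Decompose ∫((-5*x**3 - 19*x**2 - 38*x - 88)/(x**4 + 6*x**3 + 12*x**2 + 24*x + 32)) dx by partial fractions, (-5*x**3 - 19*x**2 - 38*x - 88)/(x**4 + 6*x**3 + 12*x**2 + 24*x + 32) = -3/(x**2 + 4) - 2/(x + 4) - 3/(x + 2): now 3*log(x - 1) + log(x + 3) - 3*log(x + 5) - 2*atan(x) + ∫(-3/(x + 2)) dx + ∫(-2/(x + 4)) dx + ∫(-3/(x**2 + 4)) dx.
Step 8. Evaluate the standard form [assuming x > -2]: now 3*log(x - 1) - 3*log(x + 2) + log(x + 3) - 3*log(x + 5) - 2*atan(x) + ∫(-2/(x + 4)) dx + ∫(-3/(x**2 + 4)) dx.
Step 9. Evaluate the standard form [assuming x > -4]: now 3*log(x - 1) - 3*log(x + 2) + log(x + 3) - 2*log(x + 4) - 3*log(x + 5) - 2*atan(x) + ∫(-3/(x**2 + 4)) dx.
Step 10. Evaluate the standard form: now 3*log(x - 1) - 3*log(x + 2) + log(x + 3) - 2*log(x + 4) - 3*log(x + 5) - 3*atan(x/2)/2 - 2*atan(x).
Answer: 3*log(x - 1) - 3*log(x + 2) + log(x + 3) - 2*log(x + 4) - 3*log(x + 5) - 3*atan(x/2)/2 - 2*atan(x).


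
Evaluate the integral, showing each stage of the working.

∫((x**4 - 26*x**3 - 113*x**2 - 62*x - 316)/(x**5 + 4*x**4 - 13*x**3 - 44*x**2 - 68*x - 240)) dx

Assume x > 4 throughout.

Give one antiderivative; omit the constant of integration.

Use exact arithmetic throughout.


Step 1. Decompose ∫((x**4 - 26*x**3 - 113*x**2 - 62*x - 316)/(x**5 + 4*x**4 - 13*x**3 - 44*x**2 - 68*x - 240)) dx by partial fractions, (x**4 - 26*x**3 - 113*x**2 - 62*x - 316)/(x**5 + 4*x**4 - 13*x**3 - 44*x**2 - 68*x - 240) = -2/(x**2 + 4) + 2/(x + 5) + 2/(x + 3) - 3/(x - 4): now ∫(-3/(x - 4)) dx + ∫(2/(x + 3)) dx + ∫(2/(x + 5)) dx + ∫(-2/(x**2 + 4)) dx.
Step 2. Evaluate the standard form [assuming x > 4]: now -3*log(x - 4) + ∫(2/(x + 3)) dx + ∫(2/(x + 5)) dx + ∫(-2/(x**2 + 4)) dx.
Step 3. Evaluate the standard form [assuming x > -3]: now -3*log(x - 4) + 2*log(x + 3) + ∫(2/(x + 5)) dx + ∫(-2/(x**2 + 4)) dx.
Step 4. Evaluate the standard form [assuming x > -5]: now -3*log(x - 4) + 2*log(x + 3) + 2*log(x + 5) + ∫(-2/(x**2 + 4)) dx.
Step 5. Evaluate the standard form: now -3*log(x - 4) + 2*log(x + 3) + 2*log(x + 5) - atan(x/2).
Answer: -3*log(x - 4) + 2*log(x + 3) + 2*log(x + 5) - atan(x/2).


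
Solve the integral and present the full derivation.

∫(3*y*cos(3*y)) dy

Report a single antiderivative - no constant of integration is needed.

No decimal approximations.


Step 1. Integrate ∫(3*y*cos(3*y)) dy by parts with u = y, dv = (3*cos(3*y)) dy, so v = sin(3*y): now y*sin(3*y) + ∫(-sin(3*y)) dy.
Step 2. Evaluate the standard form: now y*sin(3*y) + cos(3*y)/3.
Answer: y*sin(3*y) + cos(3*y)/3.


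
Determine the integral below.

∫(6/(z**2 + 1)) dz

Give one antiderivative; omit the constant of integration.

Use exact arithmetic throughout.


Answer: 6*atan(z).


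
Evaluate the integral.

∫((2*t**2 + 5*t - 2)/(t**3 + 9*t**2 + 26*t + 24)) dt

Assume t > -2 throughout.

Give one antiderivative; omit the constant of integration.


Answer: -2*log(t + 2) - log(t + 3) + 5*log(t + 4).


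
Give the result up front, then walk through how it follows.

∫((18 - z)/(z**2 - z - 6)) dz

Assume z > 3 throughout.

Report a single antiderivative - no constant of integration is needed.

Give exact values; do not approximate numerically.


The answer is 3*log(z - 3) - 4*log(z + 2).
Step 1. Decompose ∫((18 - z)/(z**2 - z - 6)) dz by partial fractions, (18 - z)/(z**2 - z - 6) = -4/(z + 2) + 3/(z - 3): now ∫(3/(z - 3)) dz + ∫(-4/(z + 2)) dz.
Step 2. Evaluate the standard form [assuming z > 3]: now 3*log(z - 3) + ∫(-4/(z + 2)) dz.
Step 3. Evaluate the standard form [assuming z > -2]: now 3*log(z - 3) - 4*log(z + 2).
Answer: 3*log(z - 3) - 4*log(z + 2).


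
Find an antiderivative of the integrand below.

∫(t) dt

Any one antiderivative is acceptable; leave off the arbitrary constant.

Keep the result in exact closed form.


Answer: t**2/2.


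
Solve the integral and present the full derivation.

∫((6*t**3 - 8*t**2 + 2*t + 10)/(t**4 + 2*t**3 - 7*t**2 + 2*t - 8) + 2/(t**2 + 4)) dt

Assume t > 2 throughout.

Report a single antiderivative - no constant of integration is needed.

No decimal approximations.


Step 1. Rewrite: now ∫((6*t**3 - 8*t**2 + 2*t + 10)/(t**4 + 2*t**3 - 7*t**2 + 2*t - 8)) dt + ∫(2/(t**2 + 4)) dt.
Step 2. Evaluate the standard form: now atan(t/2) + ∫((6*t**3 - 8*t**2 + 2*t + 10)/(t**4 + 2*t**3 - 7*t**2 + 2*t - 8)) dt.
Step 3. Decompose ∫((6*t**3 - 8*t**2 + 2*t + 10)/(t**4 + 2*t**3 - 7*t**2 + 2*t - 8)) dt by partial fractions, (6*t**3 - 8*t**2 + 2*t + 10)/(t**4 + 2*t**3 - 7*t**2 + 2*t - 8) = -2/(t**2 + 1) + 5/(t + 4) + 1/(t - 2): now atan(t/2) + ∫(1/(t - 2)) dt + ∫(5/(t + 4)) dt + ∫(-2/(t**2 + 1)) dt.
Step 4. Evaluate the standard form [assuming t > 2]: now log(t - 2) + atan(t/2) + ∫(5/(t + 4)) dt + ∫(-2/(t**2 + 1)) dt.
Step 5. Evaluate the standard form [assuming t > -4]: now log(t - 2) + 5*log(t + 4) + atan(t/2) + ∫(-2/(t**2 + 1)) dt.
Step 6. Evaluate the standard form: now log(t - 2) + 5*log(t + 4) + atan(t/2) - 2*atan(t).
Answer: log(t - 2) + 5*log(t + 4) + atan(t/2) - 2*atan(t).


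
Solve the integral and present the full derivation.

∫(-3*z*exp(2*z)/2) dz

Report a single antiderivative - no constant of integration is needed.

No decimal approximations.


Step 1. Integrate ∫(-3*z*exp(2*z)/2) dz by parts with u = z, dv = (-3*exp(2*z)/2) dz, so v = -3*exp(2*z)/4: now -3*z*exp(2*z)/4 + ∫(3*exp(2*z)/4) dz.
Step 2. Evaluate the standard form: now -3*z*exp(2*z)/4 + 3*exp(2*z)/8.
Answer: -3*z*exp(2*z)/4 + 3*exp(2*z)/8.


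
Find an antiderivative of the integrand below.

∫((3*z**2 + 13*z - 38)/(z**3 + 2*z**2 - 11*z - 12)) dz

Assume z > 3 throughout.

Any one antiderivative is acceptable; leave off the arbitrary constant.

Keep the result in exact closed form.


Answer: log(z - 3) + 4*log(z + 1) - 2*log(z + 4).


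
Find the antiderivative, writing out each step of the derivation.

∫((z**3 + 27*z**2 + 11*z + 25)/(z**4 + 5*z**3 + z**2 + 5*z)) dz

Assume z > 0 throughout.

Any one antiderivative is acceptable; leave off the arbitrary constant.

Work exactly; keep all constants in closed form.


Step 1. Decompose ∫((z**3 + 27*z**2 + 11*z + 25)/(z**4 + 5*z**3 + z**2 + 5*z)) dz by partial fractions, (z**3 + 27*z**2 + 11*z + 25)/(z**4 + 5*z**3 + z**2 + 5*z) = 2/(z**2 + 1) - 4/(z + 5) + 5/z: now ∫(5/z) dz + ∫(-4/(z + 5)) dz + ∫(2/(z**2 + 1)) dz.
Step 2. Evaluate the standard form [assuming z > -5]: now -4*log(z + 5) + ∫(5/z) dz + ∫(2/(z**2 + 1)) dz.
Step 3. Evaluate the standard form [assuming z > 0]: now 5*log(z) - 4*log(z + 5) + ∫(2/(z**2 + 1)) dz.
Step 4. Evaluate the standard form: now 5*log(z) - 4*log(z + 5) + 2*atan(z).
Answer: 5*log(z) - 4*log(z + 5) + 2*atan(z).


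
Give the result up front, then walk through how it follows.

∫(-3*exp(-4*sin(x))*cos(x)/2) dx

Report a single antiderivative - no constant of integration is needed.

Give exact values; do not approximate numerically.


The answer is 3*exp(-4*sin(x))/8.
Step 1. Substitute u = sin(x), turning ∫(-3*exp(-4*sin(x))*cos(x)/2) dx into ∫(-3*exp(-4*u)/2) du: now ∫(-3*exp(-4*u)/2) du.
Step 2. Evaluate the standard form: now 3*exp(-4*u)/8.
Step 3. Substitute back u = sin(x): now 3*exp(-4*sin(x))/8.
Answer: 3*exp(-4*sin(x))/8.


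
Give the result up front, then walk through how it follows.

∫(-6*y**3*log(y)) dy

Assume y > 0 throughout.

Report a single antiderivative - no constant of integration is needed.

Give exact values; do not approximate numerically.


The answer is -3*y**4*log(y)/2 + 3*y**4/8.
Step 1. Integrate ∫(-6*y**3*log(y)) dy by parts with u = log(y), dv = (-6*y**3) dy, so v = -3*y**4/2 [assuming y > 0]: now -3*y**4*log(y)/2 + ∫(3*y**3/2) dy.
Step 2. Evaluate the standard form: now -3*y**4*log(y)/2 + 3*y**4/8.
Answer: -3*y**4*log(y)/2 + 3*y**4/8.


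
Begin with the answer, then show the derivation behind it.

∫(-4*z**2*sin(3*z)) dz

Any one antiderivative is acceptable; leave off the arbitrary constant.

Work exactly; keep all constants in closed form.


The answer is 4*z**2*cos(3*z)/3 - 8*z*sin(3*z)/9 - 8*cos(3*z)/27.
Step 1. Integrate ∫(-4*z**2*sin(3*z)) dz by parts with u = z**2, dv = (-4*sin(3*z)) dz, so v = 4*cos(3*z)/3: now 4*z**2*cos(3*z)/3 + ∫(-8*z*cos(3*z)/3) dz.
Step 2. Integrate ∫(-8*z*cos(3*z)/3) dz by parts with u = z, dv = (-8*cos(3*z)/3) dz, so v = -8*sin(3*z)/9: now 4*z**2*cos(3*z)/3 - 8*z*sin(3*z)/9 + ∫(8*sin(3*z)/9) dz.
Step 3. Evaluate the standard form: now 4*z**2*cos(3*z)/3 - 8*z*sin(3*z)/9 - 8*cos(3*z)/27.
Answer: 4*z**2*cos(3*z)/3 - 8*z*sin(3*z)/9 - 8*cos(3*z)/27.


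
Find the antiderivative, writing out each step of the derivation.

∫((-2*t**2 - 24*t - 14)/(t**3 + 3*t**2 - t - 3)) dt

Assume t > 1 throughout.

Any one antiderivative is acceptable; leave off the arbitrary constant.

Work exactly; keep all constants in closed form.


Step 1. Decompose ∫((-2*t**2 - 24*t - 14)/(t**3 + 3*t**2 - t - 3)) dt by partial fractions, (-2*t**2 - 24*t - 14)/(t**3 + 3*t**2 - t - 3) = 5/(t + 3) - 2/(t + 1) - 5/(t - 1): now ∫(-5/(t - 1)) dt + ∫(-2/(t + 1)) dt + ∫(5/(t + 3)) dt.
Step 2. Evaluate the standard form [assuming t > -1]: now -2*log(t + 1) + ∫(-5/(t - 1)) dt + ∫(5/(t + 3)) dt.
Step 3. Evaluate the standard form [assuming t > 1]: now -5*log(t - 1) - 2*log(t + 1) + ∫(5/(t + 3)) dt.
Step 4. Evaluate the standard form [assuming t > -3]: now -5*log(t - 1) - 2*log(t + 1) + 5*log(t + 3).
Answer: -5*log(t - 1) - 2*log(t + 1) + 5*log(t + 3).


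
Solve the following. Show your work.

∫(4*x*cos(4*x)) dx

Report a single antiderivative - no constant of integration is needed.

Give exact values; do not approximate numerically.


Step 1. Integrate ∫(4*x*cos(4*x)) dx by parts with u = x, dv = (4*cos(4*x)) dx, so v = sin(4*x): now x*sin(4*x) + ∫(-sin(4*x)) dx.
Step 2. Evaluate the standard form: now x*sin(4*x) + cos(4*x)/4.
Answer: x*sin(4*x) + cos(4*x)/4.


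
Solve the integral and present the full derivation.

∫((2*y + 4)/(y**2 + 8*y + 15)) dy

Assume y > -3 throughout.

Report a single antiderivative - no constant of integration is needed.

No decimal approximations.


Step 1. Decompose ∫((2*y + 4)/(y**2 + 8*y + 15)) dy by partial fractions, (2*y + 4)/(y**2 + 8*y + 15) = 3/(y + 5) - 1/(y + 3): now ∫(-1/(y + 3)) dy + ∫(3/(y + 5)) dy.
Step 2. Evaluate the standard form [assuming y > -5]: now 3*log(y + 5) + ∫(-1/(y + 3)) dy.
Step 3. Evaluate the standard form [assuming y > -3]: now -log(y + 3) + 3*log(y + 5).
Answer: -log(y + 3) + 3*log(y + 5).


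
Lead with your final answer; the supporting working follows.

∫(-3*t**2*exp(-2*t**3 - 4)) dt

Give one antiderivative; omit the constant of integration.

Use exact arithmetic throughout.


The answer is exp(-2*t**3 - 4)/2.
Step 1. Substitute u = t**3 + 2, turning ∫(-3*t**2*exp(-2*t**3 - 4)) dt into ∫(-exp(-2*u)) du: now ∫(-exp(-2*u)) du.
Step 2. Evaluate the standard form: now exp(-2*u)/2.
Step 3. Substitute back u = t**3 + 2: now exp(-2*t**3 - 4)/2.
Answer: exp(-2*t**3 - 4)/2.


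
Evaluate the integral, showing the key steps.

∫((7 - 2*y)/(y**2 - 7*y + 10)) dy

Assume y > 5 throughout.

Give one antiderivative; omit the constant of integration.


Step 1. Decompose ∫((7 - 2*y)/(y**2 - 7*y + 10)) dy by partial fractions, (7 - 2*y)/(y**2 - 7*y + 10) = -1/(y - 2) - 1/(y - 5): now ∫(-1/(y - 5)) dy + ∫(-1/(y - 2)) dy.
Step 2. Evaluate the standard form [assuming y > 5]: now -log(y - 5) + ∫(-1/(y - 2)) dy.
Step 3. Evaluate the standard form [assuming y > 2]: now -log(y - 5) - log(y - 2).
Answer: -log(y - 5) - log(y - 2).


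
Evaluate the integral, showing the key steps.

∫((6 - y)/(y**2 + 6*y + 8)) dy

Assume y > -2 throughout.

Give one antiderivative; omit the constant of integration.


Step 1. Decompose ∫((6 - y)/(y**2 + 6*y + 8)) dy by partial fractions, (6 - y)/(y**2 + 6*y + 8) = -5/(y + 4) + 4/(y + 2): now ∫(4/(y + 2)) dy + ∫(-5/(y + 4)) dy.
Step 2. Evaluate the standard form [assuming y > -2]: now 4*log(y + 2) + ∫(-5/(y + 4)) dy.
Step 3. Evaluate the standard form [assuming y > -4]: now 4*log(y + 2) - 5*log(y + 4).
Answer: 4*log(y + 2) - 5*log(y + 4).


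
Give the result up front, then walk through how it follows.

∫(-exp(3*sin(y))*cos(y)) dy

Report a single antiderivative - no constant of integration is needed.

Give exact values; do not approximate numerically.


The answer is -exp(3*sin(y))/3.
Step 1. Substitute u = sin(y), turning ∫(-exp(3*sin(y))*cos(y)) dy into ∫(-exp(3*u)) du: now ∫(-exp(3*u)) du.
Step 2. Evaluate the standard form: now -exp(3*u)/3.
Step 3. Substitute back u = sin(y): now -exp(3*sin(y))/3.
Answer: -exp(3*sin(y))/3.


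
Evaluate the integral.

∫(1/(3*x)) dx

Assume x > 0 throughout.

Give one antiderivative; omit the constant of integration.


Answer: log(x)/3.


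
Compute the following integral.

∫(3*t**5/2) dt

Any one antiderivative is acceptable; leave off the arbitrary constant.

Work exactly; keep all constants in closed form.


Answer: t**6/4.


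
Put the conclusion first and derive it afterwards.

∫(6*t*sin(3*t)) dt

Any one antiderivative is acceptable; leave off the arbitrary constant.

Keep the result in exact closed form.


The answer is -2*t*cos(3*t) + 2*sin(3*t)/3.
Step 1. Integrate ∫(6*t*sin(3*t)) dt by parts with u = t, dv = (6*sin(3*t)) dt, so v = -2*cos(3*t): now -2*t*cos(3*t) + ∫(2*cos(3*t)) dt.
Step 2. Evaluate the standard form: now -2*t*cos(3*t) + 2*sin(3*t)/3.
Answer: -2*t*cos(3*t) + 2*sin(3*t)/3.


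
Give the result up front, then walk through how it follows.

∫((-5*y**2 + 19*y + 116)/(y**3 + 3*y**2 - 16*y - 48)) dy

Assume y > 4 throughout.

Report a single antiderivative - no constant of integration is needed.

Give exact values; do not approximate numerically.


The answer is 2*log(y - 4) - 2*log(y + 3) - 5*log(y + 4).
Step 1. Decompose ∫((-5*y**2 + 19*y + 116)/(y**3 + 3*y**2 - 16*y - 48)) dy by partial fractions, (-5*y**2 + 19*y + 116)/(y**3 + 3*y**2 - 16*y - 48) = -5/(y + 4) - 2/(y + 3) + 2/(y - 4): now ∫(2/(y - 4)) dy + ∫(-2/(y + 3)) dy + ∫(-5/(y + 4)) dy.
Step 2. Evaluate the standard form [assuming y > 4]: now 2*log(y - 4) + ∫(-2/(y + 3)) dy + ∫(-5/(y + 4)) dy.
Step 3. Evaluate the standard form [assuming y > -4]: now 2*log(y - 4) - 5*log(y + 4) + ∫(-2/(y + 3)) dy.
Step 4. Evaluate the standard form [assuming y > -3]: now 2*log(y - 4) - 2*log(y + 3) - 5*log(y + 4).
Answer: 2*log(y - 4) - 2*log(y + 3) - 5*log(y + 4).


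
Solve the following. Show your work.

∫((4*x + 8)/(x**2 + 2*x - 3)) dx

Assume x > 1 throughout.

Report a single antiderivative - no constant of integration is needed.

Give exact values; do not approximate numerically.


Step 1. Decompose ∫((4*x + 8)/(x**2 + 2*x - 3)) dx by partial fractions, (4*x + 8)/(x**2 + 2*x - 3) = 1/(x + 3) + 3/(x - 1): now ∫(3/(x - 1)) dx + ∫(1/(x + 3)) dx.
Step 2. Evaluate the standard form [assuming x > -3]: now log(x + 3) + ∫(3/(x - 1)) dx.
Step 3. Evaluate the standard form [assuming x > 1]: now 3*log(x - 1) + log(x + 3).
Answer: 3*log(x - 1) + log(x + 3).


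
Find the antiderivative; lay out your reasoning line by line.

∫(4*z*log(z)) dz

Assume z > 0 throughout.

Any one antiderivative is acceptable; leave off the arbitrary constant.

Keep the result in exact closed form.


Step 1. Integrate ∫(4*z*log(z)) dz by parts with u = log(z), dv = (4*z) dz, so v = 2*z**2 [assuming z > 0]: now 2*z**2*log(z) + ∫(-2*z) dz.
Step 2. Evaluate the standard form: now 2*z**2*log(z) - z**2.
Answer: 2*z**2*log(z) - z**2.


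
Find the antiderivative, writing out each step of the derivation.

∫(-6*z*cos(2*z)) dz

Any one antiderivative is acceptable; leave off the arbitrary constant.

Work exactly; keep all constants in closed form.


Step 1. Integrate ∫(-6*z*cos(2*z)) dz by parts with u = z, dv = (-6*cos(2*z)) dz, so v = -3*sin(2*z): now -3*z*sin(2*z) + ∫(3*sin(2*z)) dz.
Step 2. Evaluate the standard form: now -3*z*sin(2*z) - 3*cos(2*z)/2.
Answer: -3*z*sin(2*z) - 3*cos(2*z)/2.


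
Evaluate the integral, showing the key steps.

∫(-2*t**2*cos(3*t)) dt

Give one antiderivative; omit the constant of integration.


Step 1. Integrate ∫(-2*t**2*cos(3*t)) dt by parts with u = t**2, dv = (-2*cos(3*t)) dt, so v = -2*sin(3*t)/3: now -2*t**2*sin(3*t)/3 + ∫(4*t*sin(3*t)/3) dt.
Step 2. Integrate ∫(4*t*sin(3*t)/3) dt by parts with u = t, dv = (4*sin(3*t)/3) dt, so v = -4*cos(3*t)/9: now -2*t**2*sin(3*t)/3 - 4*t*cos(3*t)/9 + ∫(4*cos(3*t)/9) dt.
Step 3. Evaluate the standard form: now -2*t**2*sin(3*t)/3 - 4*t*cos(3*t)/9 + 4*sin(3*t)/27.
Answer: -2*t**2*sin(3*t)/3 - 4*t*cos(3*t)/9 + 4*sin(3*t)/27.


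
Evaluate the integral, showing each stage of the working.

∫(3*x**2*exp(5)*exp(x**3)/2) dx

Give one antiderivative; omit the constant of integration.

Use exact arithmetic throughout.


Step 1. Substitute u = x**3 + 5, turning ∫(3*x**2*exp(5)*exp(x**3)/2) dx into ∫(exp(u)/2) du: now ∫(exp(u)/2) du.
Step 2. Evaluate the standard form: now exp(u)/2.
Step 3. Substitute back u = x**3 + 5: now exp(x**3 + 5)/2.
Answer: exp(x**3 + 5)/2.


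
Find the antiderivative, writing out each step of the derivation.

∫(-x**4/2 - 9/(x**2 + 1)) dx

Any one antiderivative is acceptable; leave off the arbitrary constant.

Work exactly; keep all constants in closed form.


Step 1. Rewrite: now ∫(-x**4/2) dx + ∫(-9/(x**2 + 1)) dx.
Step 2. Evaluate the standard form: now -9*atan(x) + ∫(-x**4/2) dx.
Step 3. Evaluate the standard form: now -x**5/10 - 9*atan(x).
Answer: -x**5/10 - 9*atan(x).


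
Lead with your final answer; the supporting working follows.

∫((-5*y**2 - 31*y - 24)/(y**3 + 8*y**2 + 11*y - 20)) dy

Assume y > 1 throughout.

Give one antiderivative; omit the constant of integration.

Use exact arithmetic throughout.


The answer is -2*log(y - 1) - 4*log(y + 4) + log(y + 5).
Step 1. Decompose ∫((-5*y**2 - 31*y - 24)/(y**3 + 8*y**2 + 11*y - 20)) dy by partial fractions, (-5*y**2 - 31*y - 24)/(y**3 + 8*y**2 + 11*y - 20) = 1/(y + 5) - 4/(y + 4) - 2/(y - 1): now ∫(-2/(y - 1)) dy + ∫(-4/(y + 4)) dy + ∫(1/(y + 5)) dy.
Step 2. Evaluate the standard form [assuming y > -4]: now -4*log(y + 4) + ∫(-2/(y - 1)) dy + ∫(1/(y + 5)) dy.
Step 3. Evaluate the standard form [assuming y > 1]: now -2*log(y - 1) - 4*log(y + 4) + ∫(1/(y + 5)) dy.
Step 4. Evaluate the standard form [assuming y > -5]: now -2*log(y - 1) - 4*log(y + 4) + log(y + 5).
Answer: -2*log(y - 1) - 4*log(y + 4) + log(y + 5).


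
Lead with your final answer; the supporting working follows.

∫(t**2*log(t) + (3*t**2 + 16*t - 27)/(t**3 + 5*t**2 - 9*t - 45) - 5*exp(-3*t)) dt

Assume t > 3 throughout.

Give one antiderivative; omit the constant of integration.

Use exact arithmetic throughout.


The answer is t**3*log(t)/3 - t**3/9 + log(t - 3) + 4*log(t + 3) - 2*log(t + 5) + 5*exp(-3*t)/3.
Step 1. Rewrite: now ∫(t**2*log(t)) dt + ∫((3*t**2 + 16*t - 27)/(t**3 + 5*t**2 - 9*t - 45)) dt + ∫(-5*exp(-3*t)) dt.
Step 2. Evaluate the standard form: now ∫(t**2*log(t)) dt + ∫((3*t**2 + 16*t - 27)/(t**3 + 5*t**2 - 9*t - 45)) dt + 5*exp(-3*t)/3.
Step 3. Decompose ∫((3*t**2 + 16*t - 27)/(t**3 + 5*t**2 - 9*t - 45)) dt by partial fractions, (3*t**2 + 16*t - 27)/(t**3 + 5*t**2 - 9*t - 45) = -2/(t + 5) + 4/(t + 3) + 1/(t - 3): now ∫(t**2*log(t)) dt + ∫(1/(t - 3)) dt + ∫(4/(t + 3)) dt + ∫(-2/(t + 5)) dt + 5*exp(-3*t)/3.
Step 4. Evaluate the standard form [assuming t > -3]: now 4*log(t + 3) + ∫(t**2*log(t)) dt + ∫(1/(t - 3)) dt + ∫(-2/(t + 5)) dt + 5*exp(-3*t)/3.
Step 5. Evaluate the standard form [assuming t > -5]: now 4*log(t + 3) - 2*log(t + 5) + ∫(t**2*log(t)) dt + ∫(1/(t - 3)) dt + 5*exp(-3*t)/3.
Step 6. Evaluate the standard form [assuming t > 3]: now log(t - 3) + 4*log(t + 3) - 2*log(t + 5) + ∫(t**2*log(t)) dt + 5*exp(-3*t)/3.
Step 7. Integrate ∫(t**2*log(t)) dt by parts with u = log(t), dv = (t**2) dt, so v = t**3/3 [assuming t > 0]: now t**3*log(t)/3 + log(t - 3) + 4*log(t + 3) - 2*log(t + 5) + ∫(-t**2/3) dt + 5*exp(-3*t)/3.
Step 8. Evaluate the standard form: now t**3*log(t)/3 - t**3/9 + log(t - 3) + 4*log(t + 3) - 2*log(t + 5) + 5*exp(-3*t)/3.
Answer: t**3*log(t)/3 - t**3/9 + log(t - 3) + 4*log(t + 3) - 2*log(t + 5) + 5*exp(-3*t)/3.


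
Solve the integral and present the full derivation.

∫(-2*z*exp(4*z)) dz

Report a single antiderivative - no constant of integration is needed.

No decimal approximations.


Step 1. Integrate ∫(-2*z*exp(4*z)) dz by parts with u = z, dv = (-2*exp(4*z)) dz, so v = -exp(4*z)/2: now -z*exp(4*z)/2 + ∫(exp(4*z)/2) dz.
Step 2. Evaluate the standard form: now -z*exp(4*z)/2 + exp(4*z)/8.
Answer: -z*exp(4*z)/2 + exp(4*z)/8.


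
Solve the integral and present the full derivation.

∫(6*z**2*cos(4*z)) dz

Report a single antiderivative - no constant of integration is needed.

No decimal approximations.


Step 1. Integrate ∫(6*z**2*cos(4*z)) dz by parts with u = z**2, dv = (6*cos(4*z)) dz, so v = 3*sin(4*z)/2: now 3*z**2*sin(4*z)/2 + ∫(-3*z*sin(4*z)) dz.
Step 2. Integrate ∫(-3*z*sin(4*z)) dz by parts with u = z, dv = (-3*sin(4*z)) dz, so v = 3*cos(4*z)/4: now 3*z**2*sin(4*z)/2 + 3*z*cos(4*z)/4 + ∫(-3*cos(4*z)/4) dz.
Step 3. Evaluate the standard form: now 3*z**2*sin(4*z)/2 + 3*z*cos(4*z)/4 - 3*sin(4*z)/16.
Answer: 3*z**2*sin(4*z)/2 + 3*z*cos(4*z)/4 - 3*sin(4*z)/16.


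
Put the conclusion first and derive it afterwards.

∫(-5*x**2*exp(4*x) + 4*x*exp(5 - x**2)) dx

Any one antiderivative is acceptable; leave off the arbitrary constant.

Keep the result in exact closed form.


The answer is -5*x**2*exp(4*x)/4 + 5*x*exp(4*x)/8 - 5*exp(4*x)/32 - 2*exp(5 - x**2).
Step 1. Rewrite: now ∫(4*x*exp(5 - x**2)) dx + ∫(-5*x**2*exp(4*x)) dx.
Step 2. Substitute u = x**2 - 5, turning ∫(4*x*exp(5 - x**2)) dx into ∫(2*exp(-u)) du: now ∫(-5*x**2*exp(4*x)) dx + ∫(2*exp(-u)) du.
Step 3. Evaluate the standard form: now ∫(-5*x**2*exp(4*x)) dx - 2*exp(-u).
Step 4. Substitute back u = x**2 - 5: now -2*exp(5 - x**2) + ∫(-5*x**2*exp(4*x)) dx.
Step 5. Integrate ∫(-5*x**2*exp(4*x)) dx by parts with u = x**2, dv = (-5*exp(4*x)) dx, so v = -5*exp(4*x)/4: now -5*x**2*exp(4*x)/4 - 2*exp(5 - x**2) + ∫(5*x*exp(4*x)/2) dx.
Step 6. Integrate ∫(5*x*exp(4*x)/2) dx by parts with u = x, dv = (5*exp(4*x)/2) dx, so v = 5*exp(4*x)/8: now -5*x**2*exp(4*x)/4 + 5*x*exp(4*x)/8 - 2*exp(5 - x**2) + ∫(-5*exp(4*x)/8) dx.
Step 7. Evaluate the standard form: now -5*x**2*exp(4*x)/4 + 5*x*exp(4*x)/8 - 5*exp(4*x)/32 - 2*exp(5 - x**2).
Answer: -5*x**2*exp(4*x)/4 + 5*x*exp(4*x)/8 - 5*exp(4*x)/32 - 2*exp(5 - x**2).


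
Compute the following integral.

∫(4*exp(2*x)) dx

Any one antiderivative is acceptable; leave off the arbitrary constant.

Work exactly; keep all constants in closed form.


Answer: 2*exp(2*x).


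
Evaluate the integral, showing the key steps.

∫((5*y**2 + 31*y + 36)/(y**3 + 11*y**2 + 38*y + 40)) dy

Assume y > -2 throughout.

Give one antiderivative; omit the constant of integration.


Step 1. Decompose ∫((5*y**2 + 31*y + 36)/(y**3 + 11*y**2 + 38*y + 40)) dy by partial fractions, (5*y**2 + 31*y + 36)/(y**3 + 11*y**2 + 38*y + 40) = 2/(y + 5) + 4/(y + 4) - 1/(y + 2): now ∫(-1/(y + 2)) dy + ∫(4/(y + 4)) dy + ∫(2/(y + 5)) dy.
Step 2. Evaluate the standard form [assuming y > -2]: now -log(y + 2) + ∫(4/(y + 4)) dy + ∫(2/(y + 5)) dy.
Step 3. Evaluate the standard form [assuming y > -4]: now -log(y + 2) + 4*log(y + 4) + ∫(2/(y + 5)) dy.
Step 4. Evaluate the standard form [assuming y > -5]: now -log(y + 2) + 4*log(y + 4) + 2*log(y + 5).
Answer: -log(y + 2) + 4*log(y + 4) + 2*log(y + 5).


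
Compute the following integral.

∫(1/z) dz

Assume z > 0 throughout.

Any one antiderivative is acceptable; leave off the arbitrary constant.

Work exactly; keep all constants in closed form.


Answer: log(z).


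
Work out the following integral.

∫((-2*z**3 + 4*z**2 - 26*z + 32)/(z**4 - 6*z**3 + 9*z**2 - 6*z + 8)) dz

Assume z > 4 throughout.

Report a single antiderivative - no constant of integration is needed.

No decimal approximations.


Answer: -4*log(z - 4) + 2*log(z - 2) + 4*atan(z).


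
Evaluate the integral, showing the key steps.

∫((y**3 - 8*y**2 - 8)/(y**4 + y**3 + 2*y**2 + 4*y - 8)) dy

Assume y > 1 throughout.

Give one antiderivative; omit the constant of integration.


Step 1. Decompose ∫((y**3 - 8*y**2 - 8)/(y**4 + y**3 + 2*y**2 + 4*y - 8)) dy by partial fractions, (y**3 - 8*y**2 - 8)/(y**4 + y**3 + 2*y**2 + 4*y - 8) = -4/(y**2 + 4) + 2/(y + 2) - 1/(y - 1): now ∫(-1/(y - 1)) dy + ∫(2/(y + 2)) dy + ∫(-4/(y**2 + 4)) dy.
Step 2. Evaluate the standard form [assuming y > 1]: now -log(y - 1) + ∫(2/(y + 2)) dy + ∫(-4/(y**2 + 4)) dy.
Step 3. Evaluate the standard form [assuming y > -2]: now -log(y - 1) + 2*log(y + 2) + ∫(-4/(y**2 + 4)) dy.
Step 4. Evaluate the standard form: now -log(y - 1) + 2*log(y + 2) - 2*atan(y/2).
Answer: -log(y - 1) + 2*log(y + 2) - 2*atan(y/2).


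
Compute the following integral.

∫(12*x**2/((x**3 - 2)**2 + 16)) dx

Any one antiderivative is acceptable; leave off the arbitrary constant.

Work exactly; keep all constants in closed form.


Answer: atan(x**3/4 - 1/2).


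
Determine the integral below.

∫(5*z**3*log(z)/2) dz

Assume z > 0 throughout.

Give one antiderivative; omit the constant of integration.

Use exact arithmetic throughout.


Answer: 5*z**4*log(z)/8 - 5*z**4/32.


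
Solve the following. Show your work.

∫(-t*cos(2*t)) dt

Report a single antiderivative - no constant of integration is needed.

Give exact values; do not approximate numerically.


Step 1. Integrate ∫(-t*cos(2*t)) dt by parts with u = t, dv = (-cos(2*t)) dt, so v = -sin(2*t)/2: now -t*sin(2*t)/2 + ∫(sin(2*t)/2) dt.
Step 2. Evaluate the standard form: now -t*sin(2*t)/2 - cos(2*t)/4.
Answer: -t*sin(2*t)/2 - cos(2*t)/4.


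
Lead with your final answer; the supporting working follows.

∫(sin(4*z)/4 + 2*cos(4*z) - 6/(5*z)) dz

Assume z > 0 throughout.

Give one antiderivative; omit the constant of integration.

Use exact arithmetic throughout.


The answer is -6*log(z)/5 + sin(4*z)/2 - cos(4*z)/16.
Step 1. Rewrite: now ∫(-6/(5*z)) dz + ∫(sin(4*z)/4) dz + ∫(2*cos(4*z)) dz.
Step 2. Evaluate the standard form: now sin(4*z)/2 + ∫(-6/(5*z)) dz + ∫(sin(4*z)/4) dz.
Step 3. Evaluate the standard form: now sin(4*z)/2 - cos(4*z)/16 + ∫(-6/(5*z)) dz.
Step 4. Evaluate the standard form [assuming z > 0]: now -6*log(z)/5 + sin(4*z)/2 - cos(4*z)/16.
Answer: -6*log(z)/5 + sin(4*z)/2 - cos(4*z)/16.


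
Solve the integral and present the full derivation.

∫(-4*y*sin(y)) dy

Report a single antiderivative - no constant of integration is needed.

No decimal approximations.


Step 1. Integrate ∫(-4*y*sin(y)) dy by parts with u = y, dv = (-4*sin(y)) dy, so v = 4*cos(y): now 4*y*cos(y) + ∫(-4*cos(y)) dy.
Step 2. Evaluate the standard form: now 4*y*cos(y) - 4*sin(y).
Answer: 4*y*cos(y) - 4*sin(y).


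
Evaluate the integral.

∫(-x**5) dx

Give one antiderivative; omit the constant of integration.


Answer: -x**6/6.


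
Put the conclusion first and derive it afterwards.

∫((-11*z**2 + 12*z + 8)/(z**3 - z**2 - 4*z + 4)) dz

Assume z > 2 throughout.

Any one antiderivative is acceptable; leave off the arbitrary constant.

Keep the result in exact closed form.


The answer is -3*log(z - 2) - 3*log(z - 1) - 5*log(z + 2).
Step 1. Decompose ∫((-11*z**2 + 12*z + 8)/(z**3 - z**2 - 4*z + 4)) dz by partial fractions, (-11*z**2 + 12*z + 8)/(z**3 - z**2 - 4*z + 4) = -5/(z + 2) - 3/(z - 1) - 3/(z - 2): now ∫(-3/(z - 2)) dz + ∫(-3/(z - 1)) dz + ∫(-5/(z + 2)) dz.
Step 2. Evaluate the standard form [assuming z > -2]: now -5*log(z + 2) + ∫(-3/(z - 2)) dz + ∫(-3/(z - 1)) dz.
Step 3. Evaluate the standard form [assuming z > 1]: now -3*log(z - 1) - 5*log(z + 2) + ∫(-3/(z - 2)) dz.
Step 4. Evaluate the standard form [assuming z > 2]: now -3*log(z - 2) - 3*log(z - 1) - 5*log(z + 2).
Answer: -3*log(z - 2) - 3*log(z - 1) - 5*log(z + 2).
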